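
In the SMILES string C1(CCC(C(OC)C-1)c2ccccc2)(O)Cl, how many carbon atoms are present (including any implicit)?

13

The symbol for carbon appears 13 times in the SMILES. Lowercase c denotes aromatic carbon and counts toward C.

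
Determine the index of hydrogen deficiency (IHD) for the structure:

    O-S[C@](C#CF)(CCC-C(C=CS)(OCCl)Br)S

3

Molecular formula from the SMILES: C10H13BrClFO2S3.
DoU = (2C + 2 + N − H − X)/2 = (2·10 + 2 + 0 − 13 − 3)/2 = 6/2 = 3.
(Structurally: 0 ring(s) + 3 π bond(s) = 3.)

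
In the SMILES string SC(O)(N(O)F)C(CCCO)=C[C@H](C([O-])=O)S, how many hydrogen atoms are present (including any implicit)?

13

Hydrogens are implicit in SMILES; fill each atom to its normal valence:
  3 × C: 2 H each → 6
  3 × C: no H
  3 × O: 1 H each → 3
  2 × C: 1 H each → 2
  2 × S: 1 H each → 2
  1 × F: no H
  1 × N: no H
  1 × O: no H
  1 × O (charge -1): no H
  Total hydrogens = 13.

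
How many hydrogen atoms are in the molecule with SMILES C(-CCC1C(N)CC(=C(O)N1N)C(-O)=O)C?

19

Hydrogens are implicit in SMILES; fill each atom to its normal valence:
  4 × C: 2 H each → 8
  3 × C: no H
  2 × C: 1 H each → 2
  2 × N: 2 H each → 4
  2 × O: 1 H each → 2
  1 × C: 3 H
  1 × N: no H
  1 × O: no H
  Total hydrogens = 19.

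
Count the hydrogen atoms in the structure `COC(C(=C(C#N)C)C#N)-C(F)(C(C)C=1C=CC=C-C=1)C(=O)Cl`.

16

Hydrogens are implicit in SMILES; fill each atom to its normal valence:
  6 × C: no H
  5 × C (aromatic): 1 H each → 5
  3 × C: 3 H each → 9
  2 × C: 1 H each → 2
  2 × N: no H
  2 × O: no H
  1 × C (aromatic): no H
  1 × Cl: no H
  1 × F: no H
  Total hydrogens = 16.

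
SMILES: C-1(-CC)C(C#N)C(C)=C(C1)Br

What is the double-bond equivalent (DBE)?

4

Molecular formula from the SMILES: C9H12BrN.
DoU = (2C + 2 + N − H − X)/2 = (2·9 + 2 + 1 − 12 − 1)/2 = 8/2 = 4.
(Structurally: 1 ring(s) + 3 π bond(s) = 4.)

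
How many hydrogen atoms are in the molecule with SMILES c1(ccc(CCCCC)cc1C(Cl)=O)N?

16

Hydrogens are implicit in SMILES; fill each atom to its normal valence:
  4 × C: 2 H each → 8
  3 × C (aromatic): 1 H each → 3
  3 × C (aromatic): no H
  1 × C: 3 H
  1 × C: no H
  1 × Cl: no H
  1 × N: 2 H
  1 × O: no H
  Total hydrogens = 16.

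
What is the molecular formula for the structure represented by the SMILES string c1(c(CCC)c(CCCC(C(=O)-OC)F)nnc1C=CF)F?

Heavy atoms from the SMILES: 15 C, 3 F, 2 N, 2 O.
Implicit hydrogens by atom environment:
  5 × C: 2 H each → 10
  4 × C (aromatic): no H
  3 × C: 1 H each → 3
  3 × F: no H
  2 × C: 3 H each → 6
  2 × N (aromatic): no H
  2 × O: no H
  1 × C: no H
  Total hydrogens = 19.
Molecular formula: C15H19F3N2O2

C15H19F3N2O2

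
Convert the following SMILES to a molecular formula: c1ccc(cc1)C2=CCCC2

Heavy atoms from the SMILES: 11 C.
Implicit hydrogens by atom environment:
  5 × C (aromatic): 1 H each → 5
  3 × C: 2 H each → 6
  1 × C: 1 H
  1 × C: no H
  1 × C (aromatic): no H
  Total hydrogens = 12.
Molecular formula: C11H12

C11H12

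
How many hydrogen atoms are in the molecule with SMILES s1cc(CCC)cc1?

Hydrogens are implicit in SMILES; fill each atom to its normal valence:
  3 × C (aromatic): 1 H each → 3
  2 × C: 2 H each → 4
  1 × C: 3 H
  1 × C (aromatic): no H
  1 × S (aromatic): no H
  Total hydrogens = 10.

10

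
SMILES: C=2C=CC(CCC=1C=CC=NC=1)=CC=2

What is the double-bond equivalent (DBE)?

8

Molecular formula from the SMILES: C13H13N.
DoU = (2C + 2 + N − H − X)/2 = (2·13 + 2 + 1 − 13 − 0)/2 = 16/2 = 8.
(Structurally: 2 ring(s) + 6 π bond(s) = 8.)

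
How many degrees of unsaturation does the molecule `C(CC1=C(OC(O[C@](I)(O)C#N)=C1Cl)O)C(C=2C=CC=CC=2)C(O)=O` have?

10

Molecular formula from the SMILES: C16H13ClINO6.
DoU = (2C + 2 + N − H − X)/2 = (2·16 + 2 + 1 − 13 − 2)/2 = 20/2 = 10.
(Structurally: 2 ring(s) + 8 π bond(s) = 10.)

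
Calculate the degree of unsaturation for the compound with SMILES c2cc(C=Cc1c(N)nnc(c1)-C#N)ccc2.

11

Molecular formula from the SMILES: C13H10N4.
DoU = (2C + 2 + N − H − X)/2 = (2·13 + 2 + 4 − 10 − 0)/2 = 22/2 = 11.
(Structurally: 2 ring(s) + 9 π bond(s) = 11.)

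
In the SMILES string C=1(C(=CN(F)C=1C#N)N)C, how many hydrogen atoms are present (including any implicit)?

6

Hydrogens are implicit in SMILES; fill each atom to its normal valence:
  3 × C (aromatic): no H
  1 × C: 3 H
  1 × C (aromatic): 1 H
  1 × C: no H
  1 × F: no H
  1 × N: 2 H
  1 × N (aromatic): no H
  1 × N: no H
  Total hydrogens = 6.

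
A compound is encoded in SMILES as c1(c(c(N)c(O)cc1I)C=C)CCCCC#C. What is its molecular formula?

Heavy atoms from the SMILES: 14 C, 1 I, 1 N, 1 O.
Implicit hydrogens by atom environment:
  5 × C: 2 H each → 10
  5 × C (aromatic): no H
  2 × C: 1 H each → 2
  1 × C (aromatic): 1 H
  1 × C: no H
  1 × I: no H
  1 × N: 2 H
  1 × O: 1 H
  Total hydrogens = 16.
Molecular formula: C14H16INO

C14H16INO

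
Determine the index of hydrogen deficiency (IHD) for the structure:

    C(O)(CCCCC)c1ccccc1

Molecular formula from the SMILES: C12H18O.
DoU = (2C + 2 + N − H − X)/2 = (2·12 + 2 + 0 − 18 − 0)/2 = 8/2 = 4.
(Structurally: 1 ring(s) + 3 π bond(s) = 4.)

4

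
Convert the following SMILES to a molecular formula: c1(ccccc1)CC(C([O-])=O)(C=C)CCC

C14H17O2-

Heavy atoms from the SMILES: 14 C, 2 O.
Implicit hydrogens by atom environment:
  5 × C (aromatic): 1 H each → 5
  4 × C: 2 H each → 8
  2 × C: no H
  1 × C: 3 H
  1 × C: 1 H
  1 × C (aromatic): no H
  1 × O: no H
  1 × O (charge -1): no H
  Total hydrogens = 17.
Net charge -1.
Molecular formula: C14H17O2-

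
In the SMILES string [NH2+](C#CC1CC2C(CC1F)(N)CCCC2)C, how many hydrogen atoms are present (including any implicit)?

Hydrogens are implicit in SMILES; fill each atom to its normal valence:
  6 × C: 2 H each → 12
  3 × C: 1 H each → 3
  3 × C: no H
  1 × C: 3 H
  1 × F: no H
  1 × N (charge +1): 2 H
  1 × N: 2 H
  Total hydrogens = 22.

22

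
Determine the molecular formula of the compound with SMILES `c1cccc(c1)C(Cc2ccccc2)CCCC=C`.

Heavy atoms from the SMILES: 19 C.
Implicit hydrogens by atom environment:
  10 × C (aromatic): 1 H each → 10
  5 × C: 2 H each → 10
  2 × C: 1 H each → 2
  2 × C (aromatic): no H
  Total hydrogens = 22.
Molecular formula: C19H22

C19H22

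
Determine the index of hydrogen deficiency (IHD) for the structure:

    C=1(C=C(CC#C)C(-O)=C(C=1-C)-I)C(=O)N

7

Molecular formula from the SMILES: C11H10INO2.
DoU = (2C + 2 + N − H − X)/2 = (2·11 + 2 + 1 − 10 − 1)/2 = 14/2 = 7.
(Structurally: 1 ring(s) + 6 π bond(s) = 7.)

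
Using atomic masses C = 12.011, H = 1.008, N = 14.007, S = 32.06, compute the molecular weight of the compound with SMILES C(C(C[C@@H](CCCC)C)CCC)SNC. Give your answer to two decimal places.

Molecular formula: C13H29NS.
M = 13×12.011 + 29×1.008 + 1×14.007 + 1×32.06 = 231.44 g/mol.

231.44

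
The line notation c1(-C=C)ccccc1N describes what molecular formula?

C8H9N

Heavy atoms from the SMILES: 8 C, 1 N.
Implicit hydrogens by atom environment:
  4 × C (aromatic): 1 H each → 4
  2 × C (aromatic): no H
  1 × C: 2 H
  1 × C: 1 H
  1 × N: 2 H
  Total hydrogens = 9.
Molecular formula: C8H9N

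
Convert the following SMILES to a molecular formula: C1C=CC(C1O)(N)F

C5H8FNO

Heavy atoms from the SMILES: 5 C, 1 F, 1 N, 1 O.
Implicit hydrogens by atom environment:
  3 × C: 1 H each → 3
  1 × C: 2 H
  1 × C: no H
  1 × F: no H
  1 × N: 2 H
  1 × O: 1 H
  Total hydrogens = 8.
Molecular formula: C5H8FNO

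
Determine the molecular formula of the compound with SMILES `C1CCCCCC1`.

Heavy atoms from the SMILES: 7 C.
Implicit hydrogens by atom environment:
  7 × C: 2 H each → 14
  Total hydrogens = 14.
Molecular formula: C7H14

C7H14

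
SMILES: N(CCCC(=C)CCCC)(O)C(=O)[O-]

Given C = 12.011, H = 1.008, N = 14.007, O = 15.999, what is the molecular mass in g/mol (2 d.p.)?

200.26

Molecular formula: C10H18NO3-.
M = 10×12.011 + 18×1.008 + 1×14.007 + 3×15.999 = 200.26 g/mol.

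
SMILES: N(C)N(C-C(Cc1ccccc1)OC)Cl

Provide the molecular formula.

Heavy atoms from the SMILES: 11 C, 1 Cl, 2 N, 1 O.
Implicit hydrogens by atom environment:
  5 × C (aromatic): 1 H each → 5
  2 × C: 3 H each → 6
  2 × C: 2 H each → 4
  1 × C: 1 H
  1 × C (aromatic): no H
  1 × Cl: no H
  1 × N: 1 H
  1 × N: no H
  1 × O: no H
  Total hydrogens = 17.
Molecular formula: C11H17ClN2O

C11H17ClN2O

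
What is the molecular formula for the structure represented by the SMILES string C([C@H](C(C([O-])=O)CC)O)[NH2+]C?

C7H15NO3

Heavy atoms from the SMILES: 7 C, 1 N, 3 O.
Implicit hydrogens by atom environment:
  2 × C: 3 H each → 6
  2 × C: 2 H each → 4
  2 × C: 1 H each → 2
  1 × C: no H
  1 × N (charge +1): 2 H
  1 × O: 1 H
  1 × O: no H
  1 × O (charge -1): no H
  Total hydrogens = 15.
Molecular formula: C7H15NO3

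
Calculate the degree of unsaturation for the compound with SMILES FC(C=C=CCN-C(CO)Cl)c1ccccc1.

Molecular formula from the SMILES: C13H15ClFNO.
DoU = (2C + 2 + N − H − X)/2 = (2·13 + 2 + 1 − 15 − 2)/2 = 12/2 = 6.
(Structurally: 1 ring(s) + 5 π bond(s) = 6.)

6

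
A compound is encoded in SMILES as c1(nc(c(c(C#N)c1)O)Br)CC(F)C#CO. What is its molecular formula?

C10H6BrFN2O2

Heavy atoms from the SMILES: 1 Br, 10 C, 1 F, 2 N, 2 O.
Implicit hydrogens by atom environment:
  4 × C (aromatic): no H
  3 × C: no H
  2 × O: 1 H each → 2
  1 × Br: no H
  1 × C: 2 H
  1 × C (aromatic): 1 H
  1 × C: 1 H
  1 × F: no H
  1 × N (aromatic): no H
  1 × N: no H
  Total hydrogens = 6.
Molecular formula: C10H6BrFN2O2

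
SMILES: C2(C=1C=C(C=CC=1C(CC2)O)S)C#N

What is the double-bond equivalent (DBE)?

7

Molecular formula from the SMILES: C11H11NOS.
DoU = (2C + 2 + N − H − X)/2 = (2·11 + 2 + 1 − 11 − 0)/2 = 14/2 = 7.
(Structurally: 2 ring(s) + 5 π bond(s) = 7.)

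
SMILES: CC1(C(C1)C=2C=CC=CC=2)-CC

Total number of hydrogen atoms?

Hydrogens are implicit in SMILES; fill each atom to its normal valence:
  5 × C (aromatic): 1 H each → 5
  2 × C: 3 H each → 6
  2 × C: 2 H each → 4
  1 × C: 1 H
  1 × C: no H
  1 × C (aromatic): no H
  Total hydrogens = 16.

16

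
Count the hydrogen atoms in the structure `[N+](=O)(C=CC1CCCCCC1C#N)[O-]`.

Hydrogens are implicit in SMILES; fill each atom to its normal valence:
  5 × C: 2 H each → 10
  4 × C: 1 H each → 4
  1 × C: no H
  1 × N (charge +1): no H
  1 × N: no H
  1 × O: no H
  1 × O (charge -1): no H
  Total hydrogens = 14.

14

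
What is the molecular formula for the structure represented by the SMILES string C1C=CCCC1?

Heavy atoms from the SMILES: 6 C.
Implicit hydrogens by atom environment:
  4 × C: 2 H each → 8
  2 × C: 1 H each → 2
  Total hydrogens = 10.
Molecular formula: C6H10

C6H10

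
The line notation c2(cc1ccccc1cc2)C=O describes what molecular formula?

Heavy atoms from the SMILES: 11 C, 1 O.
Implicit hydrogens by atom environment:
  7 × C (aromatic): 1 H each → 7
  3 × C (aromatic): no H
  1 × C: 1 H
  1 × O: no H
  Total hydrogens = 8.
Molecular formula: C11H8O

C11H8O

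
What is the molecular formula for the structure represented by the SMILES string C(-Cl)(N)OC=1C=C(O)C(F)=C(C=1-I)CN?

Heavy atoms from the SMILES: 8 C, 1 Cl, 1 F, 1 I, 2 N, 2 O.
Implicit hydrogens by atom environment:
  5 × C (aromatic): no H
  2 × N: 2 H each → 4
  1 × C: 2 H
  1 × C (aromatic): 1 H
  1 × C: 1 H
  1 × Cl: no H
  1 × F: no H
  1 × I: no H
  1 × O: 1 H
  1 × O: no H
  Total hydrogens = 9.
Molecular formula: C8H9ClFIN2O2

C8H9ClFIN2O2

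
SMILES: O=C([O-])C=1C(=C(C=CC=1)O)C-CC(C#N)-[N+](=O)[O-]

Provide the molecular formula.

C11H9N2O5-

Heavy atoms from the SMILES: 11 C, 2 N, 5 O.
Implicit hydrogens by atom environment:
  3 × C (aromatic): 1 H each → 3
  3 × C (aromatic): no H
  2 × C: 2 H each → 4
  2 × C: no H
  2 × O: no H
  2 × O (charge -1): no H
  1 × C: 1 H
  1 × N (charge +1): no H
  1 × N: no H
  1 × O: 1 H
  Total hydrogens = 9.
Net charge -1.
Molecular formula: C11H9N2O5-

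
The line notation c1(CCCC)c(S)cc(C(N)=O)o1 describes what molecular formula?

C9H13NO2S

Heavy atoms from the SMILES: 9 C, 1 N, 2 O, 1 S.
Implicit hydrogens by atom environment:
  3 × C: 2 H each → 6
  3 × C (aromatic): no H
  1 × C: 3 H
  1 × C (aromatic): 1 H
  1 × C: no H
  1 × N: 2 H
  1 × O (aromatic): no H
  1 × O: no H
  1 × S: 1 H
  Total hydrogens = 13.
Molecular formula: C9H13NO2S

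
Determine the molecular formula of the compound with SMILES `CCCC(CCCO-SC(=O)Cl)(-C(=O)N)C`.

Heavy atoms from the SMILES: 10 C, 1 Cl, 1 N, 3 O, 1 S.
Implicit hydrogens by atom environment:
  5 × C: 2 H each → 10
  3 × C: no H
  3 × O: no H
  2 × C: 3 H each → 6
  1 × Cl: no H
  1 × N: 2 H
  1 × S: no H
  Total hydrogens = 18.
Molecular formula: C10H18ClNO3S

C10H18ClNO3S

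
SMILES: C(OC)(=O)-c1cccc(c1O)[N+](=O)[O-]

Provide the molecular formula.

C8H7NO5

Heavy atoms from the SMILES: 8 C, 1 N, 5 O.
Implicit hydrogens by atom environment:
  3 × C (aromatic): 1 H each → 3
  3 × C (aromatic): no H
  3 × O: no H
  1 × C: 3 H
  1 × C: no H
  1 × N (charge +1): no H
  1 × O: 1 H
  1 × O (charge -1): no H
  Total hydrogens = 7.
Molecular formula: C8H7NO5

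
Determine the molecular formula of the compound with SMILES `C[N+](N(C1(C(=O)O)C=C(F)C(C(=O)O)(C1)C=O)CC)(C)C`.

C13H20FN2O5+

Heavy atoms from the SMILES: 13 C, 1 F, 2 N, 5 O.
Implicit hydrogens by atom environment:
  5 × C: no H
  4 × C: 3 H each → 12
  3 × O: no H
  2 × C: 2 H each → 4
  2 × C: 1 H each → 2
  2 × O: 1 H each → 2
  1 × F: no H
  1 × N: no H
  1 × N (charge +1): no H
  Total hydrogens = 20.
Net charge +1.
Molecular formula: C13H20FN2O5+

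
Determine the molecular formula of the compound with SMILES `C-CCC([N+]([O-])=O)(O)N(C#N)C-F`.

Heavy atoms from the SMILES: 6 C, 1 F, 3 N, 3 O.
Implicit hydrogens by atom environment:
  3 × C: 2 H each → 6
  2 × C: no H
  2 × N: no H
  1 × C: 3 H
  1 × F: no H
  1 × N (charge +1): no H
  1 × O: 1 H
  1 × O: no H
  1 × O (charge -1): no H
  Total hydrogens = 10.
Molecular formula: C6H10FN3O3

C6H10FN3O3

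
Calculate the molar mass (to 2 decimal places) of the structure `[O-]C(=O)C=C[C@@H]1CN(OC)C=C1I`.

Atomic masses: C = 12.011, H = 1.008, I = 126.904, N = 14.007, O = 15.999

Molecular formula: C8H9INO3-.
M = 8×12.011 + 9×1.008 + 1×126.904 + 1×14.007 + 3×15.999 = 294.07 g/mol.

294.07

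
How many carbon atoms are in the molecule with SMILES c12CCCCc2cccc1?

The symbol for carbon appears 10 times in the SMILES. Lowercase c denotes aromatic carbon and counts toward C.

10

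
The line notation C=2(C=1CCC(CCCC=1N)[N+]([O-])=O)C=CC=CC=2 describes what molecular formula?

C14H18N2O2

Heavy atoms from the SMILES: 14 C, 2 N, 2 O.
Implicit hydrogens by atom environment:
  5 × C: 2 H each → 10
  5 × C (aromatic): 1 H each → 5
  2 × C: no H
  1 × C: 1 H
  1 × C (aromatic): no H
  1 × N: 2 H
  1 × N (charge +1): no H
  1 × O: no H
  1 × O (charge -1): no H
  Total hydrogens = 18.
Molecular formula: C14H18N2O2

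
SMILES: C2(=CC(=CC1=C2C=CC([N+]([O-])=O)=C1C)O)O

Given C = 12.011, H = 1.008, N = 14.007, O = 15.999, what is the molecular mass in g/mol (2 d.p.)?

219.20

Molecular formula: C11H9NO4.
M = 11×12.011 + 9×1.008 + 1×14.007 + 4×15.999 = 219.20 g/mol.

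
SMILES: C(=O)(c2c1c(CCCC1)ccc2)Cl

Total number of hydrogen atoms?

11

Hydrogens are implicit in SMILES; fill each atom to its normal valence:
  4 × C: 2 H each → 8
  3 × C (aromatic): 1 H each → 3
  3 × C (aromatic): no H
  1 × C: no H
  1 × Cl: no H
  1 × O: no H
  Total hydrogens = 11.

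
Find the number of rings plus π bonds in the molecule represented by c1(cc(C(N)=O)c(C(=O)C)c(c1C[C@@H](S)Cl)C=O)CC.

7

Molecular formula from the SMILES: C14H16ClNO3S.
DoU = (2C + 2 + N − H − X)/2 = (2·14 + 2 + 1 − 16 − 1)/2 = 14/2 = 7.
(Structurally: 1 ring(s) + 6 π bond(s) = 7.)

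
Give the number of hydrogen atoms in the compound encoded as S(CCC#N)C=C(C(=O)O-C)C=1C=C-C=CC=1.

Hydrogens are implicit in SMILES; fill each atom to its normal valence:
  5 × C (aromatic): 1 H each → 5
  3 × C: no H
  2 × C: 2 H each → 4
  2 × O: no H
  1 × C: 3 H
  1 × C: 1 H
  1 × C (aromatic): no H
  1 × N: no H
  1 × S: no H
  Total hydrogens = 13.

13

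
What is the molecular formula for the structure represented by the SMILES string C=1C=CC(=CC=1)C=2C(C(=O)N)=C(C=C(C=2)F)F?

C13H9F2NO

Heavy atoms from the SMILES: 13 C, 2 F, 1 N, 1 O.
Implicit hydrogens by atom environment:
  7 × C (aromatic): 1 H each → 7
  5 × C (aromatic): no H
  2 × F: no H
  1 × C: no H
  1 × N: 2 H
  1 × O: no H
  Total hydrogens = 9.
Molecular formula: C13H9F2NO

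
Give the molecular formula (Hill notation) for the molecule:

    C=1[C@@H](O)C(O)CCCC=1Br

Heavy atoms from the SMILES: 1 Br, 7 C, 2 O.
Implicit hydrogens by atom environment:
  3 × C: 2 H each → 6
  3 × C: 1 H each → 3
  2 × O: 1 H each → 2
  1 × Br: no H
  1 × C: no H
  Total hydrogens = 11.
Molecular formula: C7H11BrO2

C7H11BrO2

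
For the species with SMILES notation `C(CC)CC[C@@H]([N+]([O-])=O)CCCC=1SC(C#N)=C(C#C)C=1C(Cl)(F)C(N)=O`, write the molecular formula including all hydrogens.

Heavy atoms from the SMILES: 18 C, 1 Cl, 1 F, 3 N, 3 O, 1 S.
Implicit hydrogens by atom environment:
  7 × C: 2 H each → 14
  4 × C (aromatic): no H
  4 × C: no H
  2 × C: 1 H each → 2
  2 × O: no H
  1 × C: 3 H
  1 × Cl: no H
  1 × F: no H
  1 × N: 2 H
  1 × N: no H
  1 × N (charge +1): no H
  1 × O (charge -1): no H
  1 × S (aromatic): no H
  Total hydrogens = 21.
Molecular formula: C18H21ClFN3O3S

C18H21ClFN3O3S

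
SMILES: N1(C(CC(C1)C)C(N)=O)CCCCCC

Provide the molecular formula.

Heavy atoms from the SMILES: 12 C, 2 N, 1 O.
Implicit hydrogens by atom environment:
  7 × C: 2 H each → 14
  2 × C: 3 H each → 6
  2 × C: 1 H each → 2
  1 × C: no H
  1 × N: 2 H
  1 × N: no H
  1 × O: no H
  Total hydrogens = 24.
Molecular formula: C12H24N2O

C12H24N2O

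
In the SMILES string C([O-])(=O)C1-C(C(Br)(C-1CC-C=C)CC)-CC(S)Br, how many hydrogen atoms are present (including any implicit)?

19

Hydrogens are implicit in SMILES; fill each atom to its normal valence:
  5 × C: 2 H each → 10
  5 × C: 1 H each → 5
  2 × Br: no H
  2 × C: no H
  1 × C: 3 H
  1 × O: no H
  1 × O (charge -1): no H
  1 × S: 1 H
  Total hydrogens = 19.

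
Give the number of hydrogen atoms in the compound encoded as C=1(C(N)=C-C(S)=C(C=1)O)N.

Hydrogens are implicit in SMILES; fill each atom to its normal valence:
  4 × C (aromatic): no H
  2 × C (aromatic): 1 H each → 2
  2 × N: 2 H each → 4
  1 × O: 1 H
  1 × S: 1 H
  Total hydrogens = 8.

8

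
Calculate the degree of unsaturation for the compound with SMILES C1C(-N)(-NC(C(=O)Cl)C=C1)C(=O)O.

Molecular formula from the SMILES: C7H9ClN2O3.
DoU = (2C + 2 + N − H − X)/2 = (2·7 + 2 + 2 − 9 − 1)/2 = 8/2 = 4.
(Structurally: 1 ring(s) + 3 π bond(s) = 4.)

4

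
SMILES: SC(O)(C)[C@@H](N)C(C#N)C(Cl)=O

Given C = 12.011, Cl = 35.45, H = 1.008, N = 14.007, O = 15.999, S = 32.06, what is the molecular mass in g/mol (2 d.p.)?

208.66

Molecular formula: C6H9ClN2O2S.
M = 6×12.011 + 1×35.45 + 9×1.008 + 2×14.007 + 2×15.999 + 1×32.06 = 208.66 g/mol.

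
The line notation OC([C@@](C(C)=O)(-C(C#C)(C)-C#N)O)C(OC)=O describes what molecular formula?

C11H13NO5

Heavy atoms from the SMILES: 11 C, 1 N, 5 O.
Implicit hydrogens by atom environment:
  6 × C: no H
  3 × C: 3 H each → 9
  3 × O: no H
  2 × C: 1 H each → 2
  2 × O: 1 H each → 2
  1 × N: no H
  Total hydrogens = 13.
Molecular formula: C11H13NO5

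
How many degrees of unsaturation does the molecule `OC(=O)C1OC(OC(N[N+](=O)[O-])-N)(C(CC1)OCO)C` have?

Molecular formula from the SMILES: C9H17N3O8.
DoU = (2C + 2 + N − H − X)/2 = (2·9 + 2 + 3 − 17 − 0)/2 = 6/2 = 3.
(Structurally: 1 ring(s) + 2 π bond(s) = 3.)

3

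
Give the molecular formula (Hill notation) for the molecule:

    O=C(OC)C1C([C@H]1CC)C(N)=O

Heavy atoms from the SMILES: 8 C, 1 N, 3 O.
Implicit hydrogens by atom environment:
  3 × C: 1 H each → 3
  3 × O: no H
  2 × C: 3 H each → 6
  2 × C: no H
  1 × C: 2 H
  1 × N: 2 H
  Total hydrogens = 13.
Molecular formula: C8H13NO3

C8H13NO3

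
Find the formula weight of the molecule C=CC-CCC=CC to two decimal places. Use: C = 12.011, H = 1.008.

110.20

Molecular formula: C8H14.
M = 8×12.011 + 14×1.008 = 110.20 g/mol.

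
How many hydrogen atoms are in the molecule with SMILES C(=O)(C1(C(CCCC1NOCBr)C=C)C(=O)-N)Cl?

Hydrogens are implicit in SMILES; fill each atom to its normal valence:
  5 × C: 2 H each → 10
  3 × C: 1 H each → 3
  3 × C: no H
  3 × O: no H
  1 × Br: no H
  1 × Cl: no H
  1 × N: 2 H
  1 × N: 1 H
  Total hydrogens = 16.

16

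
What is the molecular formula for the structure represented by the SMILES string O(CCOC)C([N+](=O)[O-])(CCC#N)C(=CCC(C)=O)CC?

Heavy atoms from the SMILES: 14 C, 2 N, 5 O.
Implicit hydrogens by atom environment:
  6 × C: 2 H each → 12
  4 × C: no H
  4 × O: no H
  3 × C: 3 H each → 9
  1 × C: 1 H
  1 × N: no H
  1 × N (charge +1): no H
  1 × O (charge -1): no H
  Total hydrogens = 22.
Molecular formula: C14H22N2O5

C14H22N2O5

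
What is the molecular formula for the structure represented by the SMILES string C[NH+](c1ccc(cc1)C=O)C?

C9H12NO+

Heavy atoms from the SMILES: 9 C, 1 N, 1 O.
Implicit hydrogens by atom environment:
  4 × C (aromatic): 1 H each → 4
  2 × C: 3 H each → 6
  2 × C (aromatic): no H
  1 × C: 1 H
  1 × N (charge +1): 1 H
  1 × O: no H
  Total hydrogens = 12.
Net charge +1.
Molecular formula: C9H12NO+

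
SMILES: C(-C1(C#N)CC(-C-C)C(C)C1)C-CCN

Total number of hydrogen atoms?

Hydrogens are implicit in SMILES; fill each atom to its normal valence:
  7 × C: 2 H each → 14
  2 × C: 3 H each → 6
  2 × C: 1 H each → 2
  2 × C: no H
  1 × N: 2 H
  1 × N: no H
  Total hydrogens = 24.

24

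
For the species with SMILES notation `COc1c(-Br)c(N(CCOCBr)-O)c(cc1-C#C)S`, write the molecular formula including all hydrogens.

C12H13Br2NO3S

Heavy atoms from the SMILES: 2 Br, 12 C, 1 N, 3 O, 1 S.
Implicit hydrogens by atom environment:
  5 × C (aromatic): no H
  3 × C: 2 H each → 6
  2 × Br: no H
  2 × O: no H
  1 × C: 3 H
  1 × C (aromatic): 1 H
  1 × C: 1 H
  1 × C: no H
  1 × N: no H
  1 × O: 1 H
  1 × S: 1 H
  Total hydrogens = 13.
Molecular formula: C12H13Br2NO3S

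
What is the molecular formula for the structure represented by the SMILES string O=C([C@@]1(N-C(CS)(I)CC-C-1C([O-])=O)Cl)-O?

Heavy atoms from the SMILES: 8 C, 1 Cl, 1 I, 1 N, 4 O, 1 S.
Implicit hydrogens by atom environment:
  4 × C: no H
  3 × C: 2 H each → 6
  2 × O: no H
  1 × C: 1 H
  1 × Cl: no H
  1 × I: no H
  1 × N: 1 H
  1 × O: 1 H
  1 × O (charge -1): no H
  1 × S: 1 H
  Total hydrogens = 10.
Net charge -1.
Molecular formula: C8H10ClINO4S-

C8H10ClINO4S-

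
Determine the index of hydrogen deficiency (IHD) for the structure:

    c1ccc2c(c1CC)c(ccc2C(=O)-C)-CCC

8

Molecular formula from the SMILES: C17H20O.
DoU = (2C + 2 + N − H − X)/2 = (2·17 + 2 + 0 − 20 − 0)/2 = 16/2 = 8.
(Structurally: 2 ring(s) + 6 π bond(s) = 8.)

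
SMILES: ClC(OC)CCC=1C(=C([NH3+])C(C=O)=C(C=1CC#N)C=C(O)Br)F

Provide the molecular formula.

C15H16BrClFN2O3+

Heavy atoms from the SMILES: 1 Br, 15 C, 1 Cl, 1 F, 2 N, 3 O.
Implicit hydrogens by atom environment:
  6 × C (aromatic): no H
  3 × C: 2 H each → 6
  3 × C: 1 H each → 3
  2 × C: no H
  2 × O: no H
  1 × Br: no H
  1 × C: 3 H
  1 × Cl: no H
  1 × F: no H
  1 × N (charge +1): 3 H
  1 × N: no H
  1 × O: 1 H
  Total hydrogens = 16.
Net charge +1.
Molecular formula: C15H16BrClFN2O3+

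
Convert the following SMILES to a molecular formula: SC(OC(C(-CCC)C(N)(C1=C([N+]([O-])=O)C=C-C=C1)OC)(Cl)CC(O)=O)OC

Heavy atoms from the SMILES: 17 C, 1 Cl, 2 N, 7 O, 1 S.
Implicit hydrogens by atom environment:
  5 × O: no H
  4 × C (aromatic): 1 H each → 4
  3 × C: 3 H each → 9
  3 × C: 2 H each → 6
  3 × C: no H
  2 × C: 1 H each → 2
  2 × C (aromatic): no H
  1 × Cl: no H
  1 × N: 2 H
  1 × N (charge +1): no H
  1 × O: 1 H
  1 × O (charge -1): no H
  1 × S: 1 H
  Total hydrogens = 25.
Molecular formula: C17H25ClN2O7S

C17H25ClN2O7S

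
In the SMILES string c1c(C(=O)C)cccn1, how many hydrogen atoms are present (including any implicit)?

7

Hydrogens are implicit in SMILES; fill each atom to its normal valence:
  4 × C (aromatic): 1 H each → 4
  1 × C: 3 H
  1 × C (aromatic): no H
  1 × C: no H
  1 × N (aromatic): no H
  1 × O: no H
  Total hydrogens = 7.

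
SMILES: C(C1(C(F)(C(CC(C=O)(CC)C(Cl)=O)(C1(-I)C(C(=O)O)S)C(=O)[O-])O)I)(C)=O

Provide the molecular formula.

C15H15ClFI2O8S-

Heavy atoms from the SMILES: 15 C, 1 Cl, 1 F, 2 I, 8 O, 1 S.
Implicit hydrogens by atom environment:
  9 × C: no H
  5 × O: no H
  2 × C: 3 H each → 6
  2 × C: 2 H each → 4
  2 × C: 1 H each → 2
  2 × I: no H
  2 × O: 1 H each → 2
  1 × Cl: no H
  1 × F: no H
  1 × O (charge -1): no H
  1 × S: 1 H
  Total hydrogens = 15.
Net charge -1.
Molecular formula: C15H15ClFI2O8S-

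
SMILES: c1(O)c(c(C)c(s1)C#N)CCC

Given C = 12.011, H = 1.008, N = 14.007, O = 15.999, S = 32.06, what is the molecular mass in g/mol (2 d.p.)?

Molecular formula: C9H11NOS.
M = 9×12.011 + 11×1.008 + 1×14.007 + 1×15.999 + 1×32.06 = 181.25 g/mol.

181.25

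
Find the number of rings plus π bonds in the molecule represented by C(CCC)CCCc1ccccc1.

4

Molecular formula from the SMILES: C13H20.
DoU = (2C + 2 + N − H − X)/2 = (2·13 + 2 + 0 − 20 − 0)/2 = 8/2 = 4.
(Structurally: 1 ring(s) + 3 π bond(s) = 4.)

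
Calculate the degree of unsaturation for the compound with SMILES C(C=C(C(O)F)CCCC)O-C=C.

2

Molecular formula from the SMILES: C10H17FO2.
DoU = (2C + 2 + N − H − X)/2 = (2·10 + 2 + 0 − 17 − 1)/2 = 4/2 = 2.
(Structurally: 0 ring(s) + 2 π bond(s) = 2.)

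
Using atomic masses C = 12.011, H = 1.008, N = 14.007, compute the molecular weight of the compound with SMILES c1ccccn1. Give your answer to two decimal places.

79.10

Molecular formula: C5H5N.
M = 5×12.011 + 5×1.008 + 1×14.007 = 79.10 g/mol.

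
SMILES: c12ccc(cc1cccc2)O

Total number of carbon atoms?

The symbol for carbon appears 10 times in the SMILES. Lowercase c denotes aromatic carbon and counts toward C.

10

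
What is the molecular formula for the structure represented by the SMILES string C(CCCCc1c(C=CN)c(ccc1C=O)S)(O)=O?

C14H17NO3S

Heavy atoms from the SMILES: 14 C, 1 N, 3 O, 1 S.
Implicit hydrogens by atom environment:
  4 × C: 2 H each → 8
  4 × C (aromatic): no H
  3 × C: 1 H each → 3
  2 × C (aromatic): 1 H each → 2
  2 × O: no H
  1 × C: no H
  1 × N: 2 H
  1 × O: 1 H
  1 × S: 1 H
  Total hydrogens = 17.
Molecular formula: C14H17NO3S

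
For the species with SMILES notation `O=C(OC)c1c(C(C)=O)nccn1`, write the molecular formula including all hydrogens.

Heavy atoms from the SMILES: 8 C, 2 N, 3 O.
Implicit hydrogens by atom environment:
  3 × O: no H
  2 × C: 3 H each → 6
  2 × C (aromatic): 1 H each → 2
  2 × C (aromatic): no H
  2 × C: no H
  2 × N (aromatic): no H
  Total hydrogens = 8.
Molecular formula: C8H8N2O3

C8H8N2O3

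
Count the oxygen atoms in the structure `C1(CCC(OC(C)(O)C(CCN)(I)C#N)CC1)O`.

3

The symbol for oxygen appears 3 times in the SMILES.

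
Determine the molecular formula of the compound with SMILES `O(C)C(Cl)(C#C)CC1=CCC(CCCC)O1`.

C13H19ClO2

Heavy atoms from the SMILES: 13 C, 1 Cl, 2 O.
Implicit hydrogens by atom environment:
  5 × C: 2 H each → 10
  3 × C: 1 H each → 3
  3 × C: no H
  2 × C: 3 H each → 6
  2 × O: no H
  1 × Cl: no H
  Total hydrogens = 19.
Molecular formula: C13H19ClO2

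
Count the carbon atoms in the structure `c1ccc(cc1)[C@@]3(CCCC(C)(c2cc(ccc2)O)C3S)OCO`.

The symbol for carbon appears 20 times in the SMILES. Lowercase c denotes aromatic carbon and counts toward C.

20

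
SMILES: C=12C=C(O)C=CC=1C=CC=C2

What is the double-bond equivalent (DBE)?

7

Molecular formula from the SMILES: C10H8O.
DoU = (2C + 2 + N − H − X)/2 = (2·10 + 2 + 0 − 8 − 0)/2 = 14/2 = 7.
(Structurally: 2 ring(s) + 5 π bond(s) = 7.)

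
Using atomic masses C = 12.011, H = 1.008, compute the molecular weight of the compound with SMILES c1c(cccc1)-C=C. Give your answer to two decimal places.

Molecular formula: C8H8.
M = 8×12.011 + 8×1.008 = 104.15 g/mol.

104.15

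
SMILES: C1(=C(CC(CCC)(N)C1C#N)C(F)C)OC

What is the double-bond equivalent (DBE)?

Molecular formula from the SMILES: C12H19FN2O.
DoU = (2C + 2 + N − H − X)/2 = (2·12 + 2 + 2 − 19 − 1)/2 = 8/2 = 4.
(Structurally: 1 ring(s) + 3 π bond(s) = 4.)

4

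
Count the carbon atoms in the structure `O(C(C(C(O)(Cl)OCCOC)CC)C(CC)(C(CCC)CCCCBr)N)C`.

The symbol for carbon appears 20 times in the SMILES. (Cl is a single chlorine, not C + l.)

20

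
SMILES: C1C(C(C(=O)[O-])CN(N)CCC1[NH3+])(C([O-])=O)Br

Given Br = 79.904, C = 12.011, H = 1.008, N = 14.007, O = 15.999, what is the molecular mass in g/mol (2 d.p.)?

Molecular formula: C9H15BrN3O4-.
M = 1×79.904 + 9×12.011 + 15×1.008 + 3×14.007 + 4×15.999 = 309.14 g/mol.

309.14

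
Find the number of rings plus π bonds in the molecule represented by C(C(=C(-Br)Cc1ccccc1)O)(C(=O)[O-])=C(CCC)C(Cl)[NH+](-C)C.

7

Molecular formula from the SMILES: C18H23BrClNO3.
DoU = (2C + 2 + N − H − X)/2 = (2·18 + 2 + 1 − 23 − 2)/2 = 14/2 = 7.
(Structurally: 1 ring(s) + 6 π bond(s) = 7.)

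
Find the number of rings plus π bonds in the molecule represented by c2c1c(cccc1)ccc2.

Molecular formula from the SMILES: C10H8.
DoU = (2C + 2 + N − H − X)/2 = (2·10 + 2 + 0 − 8 − 0)/2 = 14/2 = 7.
(Structurally: 2 ring(s) + 5 π bond(s) = 7.)

7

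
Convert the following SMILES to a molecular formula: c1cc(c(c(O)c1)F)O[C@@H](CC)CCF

Heavy atoms from the SMILES: 11 C, 2 F, 2 O.
Implicit hydrogens by atom environment:
  3 × C: 2 H each → 6
  3 × C (aromatic): 1 H each → 3
  3 × C (aromatic): no H
  2 × F: no H
  1 × C: 3 H
  1 × C: 1 H
  1 × O: 1 H
  1 × O: no H
  Total hydrogens = 14.
Molecular formula: C11H14F2O2

C11H14F2O2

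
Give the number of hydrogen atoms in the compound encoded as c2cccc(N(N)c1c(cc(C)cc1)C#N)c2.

13

Hydrogens are implicit in SMILES; fill each atom to its normal valence:
  8 × C (aromatic): 1 H each → 8
  4 × C (aromatic): no H
  2 × N: no H
  1 × C: 3 H
  1 × C: no H
  1 × N: 2 H
  Total hydrogens = 13.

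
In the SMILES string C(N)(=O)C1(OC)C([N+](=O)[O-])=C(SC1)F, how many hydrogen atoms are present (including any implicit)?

Hydrogens are implicit in SMILES; fill each atom to its normal valence:
  4 × C: no H
  3 × O: no H
  1 × C: 3 H
  1 × C: 2 H
  1 × F: no H
  1 × N: 2 H
  1 × N (charge +1): no H
  1 × O (charge -1): no H
  1 × S: no H
  Total hydrogens = 7.

7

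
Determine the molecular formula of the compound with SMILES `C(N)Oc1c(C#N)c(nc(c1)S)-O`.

C7H7N3O2S

Heavy atoms from the SMILES: 7 C, 3 N, 2 O, 1 S.
Implicit hydrogens by atom environment:
  4 × C (aromatic): no H
  1 × C: 2 H
  1 × C (aromatic): 1 H
  1 × C: no H
  1 × N: 2 H
  1 × N (aromatic): no H
  1 × N: no H
  1 × O: 1 H
  1 × O: no H
  1 × S: 1 H
  Total hydrogens = 7.
Molecular formula: C7H7N3O2S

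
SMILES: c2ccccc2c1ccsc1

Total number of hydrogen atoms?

8

Hydrogens are implicit in SMILES; fill each atom to its normal valence:
  8 × C (aromatic): 1 H each → 8
  2 × C (aromatic): no H
  1 × S (aromatic): no H
  Total hydrogens = 8.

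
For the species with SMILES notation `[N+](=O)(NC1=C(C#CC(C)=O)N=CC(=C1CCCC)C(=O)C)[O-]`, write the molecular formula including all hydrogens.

C15H17N3O4

Heavy atoms from the SMILES: 15 C, 3 N, 4 O.
Implicit hydrogens by atom environment:
  4 × C (aromatic): no H
  4 × C: no H
  3 × C: 3 H each → 9
  3 × C: 2 H each → 6
  3 × O: no H
  1 × C (aromatic): 1 H
  1 × N: 1 H
  1 × N (aromatic): no H
  1 × N (charge +1): no H
  1 × O (charge -1): no H
  Total hydrogens = 17.
Molecular formula: C15H17N3O4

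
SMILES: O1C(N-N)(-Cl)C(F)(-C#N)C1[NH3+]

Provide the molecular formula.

C4H7ClFN4O+

Heavy atoms from the SMILES: 4 C, 1 Cl, 1 F, 4 N, 1 O.
Implicit hydrogens by atom environment:
  3 × C: no H
  1 × C: 1 H
  1 × Cl: no H
  1 × F: no H
  1 × N (charge +1): 3 H
  1 × N: 2 H
  1 × N: 1 H
  1 × N: no H
  1 × O: no H
  Total hydrogens = 7.
Net charge +1.
Molecular formula: C4H7ClFN4O+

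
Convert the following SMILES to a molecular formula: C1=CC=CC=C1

C6H6

Heavy atoms from the SMILES: 6 C.
Implicit hydrogens by atom environment:
  6 × C (aromatic): 1 H each → 6
  Total hydrogens = 6.
Molecular formula: C6H6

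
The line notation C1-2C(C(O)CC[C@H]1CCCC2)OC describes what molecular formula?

C11H20O2

Heavy atoms from the SMILES: 11 C, 2 O.
Implicit hydrogens by atom environment:
  6 × C: 2 H each → 12
  4 × C: 1 H each → 4
  1 × C: 3 H
  1 × O: 1 H
  1 × O: no H
  Total hydrogens = 20.
Molecular formula: C11H20O2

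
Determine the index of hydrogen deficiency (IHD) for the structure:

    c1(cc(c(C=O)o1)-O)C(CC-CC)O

4

Molecular formula from the SMILES: C10H14O4.
DoU = (2C + 2 + N − H − X)/2 = (2·10 + 2 + 0 − 14 − 0)/2 = 8/2 = 4.
(Structurally: 1 ring(s) + 3 π bond(s) = 4.)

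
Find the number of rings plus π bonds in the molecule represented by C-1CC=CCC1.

Molecular formula from the SMILES: C6H10.
DoU = (2C + 2 + N − H − X)/2 = (2·6 + 2 + 0 − 10 − 0)/2 = 4/2 = 2.
(Structurally: 1 ring(s) + 1 π bond(s) = 2.)

2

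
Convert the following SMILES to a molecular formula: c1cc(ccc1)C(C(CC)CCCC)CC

Heavy atoms from the SMILES: 16 C.
Implicit hydrogens by atom environment:
  5 × C: 2 H each → 10
  5 × C (aromatic): 1 H each → 5
  3 × C: 3 H each → 9
  2 × C: 1 H each → 2
  1 × C (aromatic): no H
  Total hydrogens = 26.
Molecular formula: C16H26

C16H26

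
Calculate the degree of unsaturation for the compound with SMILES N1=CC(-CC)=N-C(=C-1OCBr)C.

Molecular formula from the SMILES: C8H11BrN2O.
DoU = (2C + 2 + N − H − X)/2 = (2·8 + 2 + 2 − 11 − 1)/2 = 8/2 = 4.
(Structurally: 1 ring(s) + 3 π bond(s) = 4.)

4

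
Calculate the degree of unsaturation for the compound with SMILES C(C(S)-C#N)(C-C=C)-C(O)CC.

Molecular formula from the SMILES: C9H15NOS.
DoU = (2C + 2 + N − H − X)/2 = (2·9 + 2 + 1 − 15 − 0)/2 = 6/2 = 3.
(Structurally: 0 ring(s) + 3 π bond(s) = 3.)

3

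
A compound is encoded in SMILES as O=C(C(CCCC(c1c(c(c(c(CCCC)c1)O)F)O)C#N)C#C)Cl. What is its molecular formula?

Heavy atoms from the SMILES: 19 C, 1 Cl, 1 F, 1 N, 3 O.
Implicit hydrogens by atom environment:
  6 × C: 2 H each → 12
  5 × C (aromatic): no H
  3 × C: 1 H each → 3
  3 × C: no H
  2 × O: 1 H each → 2
  1 × C: 3 H
  1 × C (aromatic): 1 H
  1 × Cl: no H
  1 × F: no H
  1 × N: no H
  1 × O: no H
  Total hydrogens = 21.
Molecular formula: C19H21ClFNO3

C19H21ClFNO3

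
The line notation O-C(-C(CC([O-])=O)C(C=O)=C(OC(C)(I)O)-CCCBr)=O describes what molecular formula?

C12H15BrIO7-

Heavy atoms from the SMILES: 1 Br, 12 C, 1 I, 7 O.
Implicit hydrogens by atom environment:
  5 × C: no H
  4 × C: 2 H each → 8
  4 × O: no H
  2 × C: 1 H each → 2
  2 × O: 1 H each → 2
  1 × Br: no H
  1 × C: 3 H
  1 × I: no H
  1 × O (charge -1): no H
  Total hydrogens = 15.
Net charge -1.
Molecular formula: C12H15BrIO7-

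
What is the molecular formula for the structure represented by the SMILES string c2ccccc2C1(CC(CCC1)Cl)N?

C12H16ClN

Heavy atoms from the SMILES: 12 C, 1 Cl, 1 N.
Implicit hydrogens by atom environment:
  5 × C (aromatic): 1 H each → 5
  4 × C: 2 H each → 8
  1 × C: 1 H
  1 × C: no H
  1 × C (aromatic): no H
  1 × Cl: no H
  1 × N: 2 H
  Total hydrogens = 16.
Molecular formula: C12H16ClN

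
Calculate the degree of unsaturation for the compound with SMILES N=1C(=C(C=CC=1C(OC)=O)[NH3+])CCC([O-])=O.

Molecular formula from the SMILES: C10H12N2O4.
DoU = (2C + 2 + N − H − X)/2 = (2·10 + 2 + 2 − 12 − 0)/2 = 12/2 = 6.
(Structurally: 1 ring(s) + 5 π bond(s) = 6.)

6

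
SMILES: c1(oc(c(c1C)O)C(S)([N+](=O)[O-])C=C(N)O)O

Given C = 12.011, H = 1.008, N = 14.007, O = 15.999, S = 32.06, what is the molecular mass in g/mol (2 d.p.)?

262.24

Molecular formula: C8H10N2O6S.
M = 8×12.011 + 10×1.008 + 2×14.007 + 6×15.999 + 1×32.06 = 262.24 g/mol.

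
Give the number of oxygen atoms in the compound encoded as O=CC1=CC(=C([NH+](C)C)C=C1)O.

The symbol for oxygen appears 2 times in the SMILES.

2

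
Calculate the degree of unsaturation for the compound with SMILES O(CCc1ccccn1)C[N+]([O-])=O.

5

Molecular formula from the SMILES: C8H10N2O3.
DoU = (2C + 2 + N − H − X)/2 = (2·8 + 2 + 2 − 10 − 0)/2 = 10/2 = 5.
(Structurally: 1 ring(s) + 4 π bond(s) = 5.)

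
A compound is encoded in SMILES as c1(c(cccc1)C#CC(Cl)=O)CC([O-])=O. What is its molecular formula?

C11H6ClO3-

Heavy atoms from the SMILES: 11 C, 1 Cl, 3 O.
Implicit hydrogens by atom environment:
  4 × C (aromatic): 1 H each → 4
  4 × C: no H
  2 × C (aromatic): no H
  2 × O: no H
  1 × C: 2 H
  1 × Cl: no H
  1 × O (charge -1): no H
  Total hydrogens = 6.
Net charge -1.
Molecular formula: C11H6ClO3-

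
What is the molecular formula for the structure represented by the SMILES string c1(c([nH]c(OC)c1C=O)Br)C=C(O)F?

Heavy atoms from the SMILES: 1 Br, 8 C, 1 F, 1 N, 3 O.
Implicit hydrogens by atom environment:
  4 × C (aromatic): no H
  2 × C: 1 H each → 2
  2 × O: no H
  1 × Br: no H
  1 × C: 3 H
  1 × C: no H
  1 × F: no H
  1 × N (aromatic): 1 H
  1 × O: 1 H
  Total hydrogens = 7.
Molecular formula: C8H7BrFNO3

C8H7BrFNO3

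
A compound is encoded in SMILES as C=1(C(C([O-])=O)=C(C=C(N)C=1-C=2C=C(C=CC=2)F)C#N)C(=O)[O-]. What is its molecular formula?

Heavy atoms from the SMILES: 15 C, 1 F, 2 N, 4 O.
Implicit hydrogens by atom environment:
  7 × C (aromatic): no H
  5 × C (aromatic): 1 H each → 5
  3 × C: no H
  2 × O: no H
  2 × O (charge -1): no H
  1 × F: no H
  1 × N: 2 H
  1 × N: no H
  Total hydrogens = 7.
Net charge -2.
Molecular formula: [C15H7FN2O4]2-

[C15H7FN2O4]2-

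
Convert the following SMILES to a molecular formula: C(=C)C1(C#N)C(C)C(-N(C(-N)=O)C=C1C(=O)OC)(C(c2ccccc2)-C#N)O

Heavy atoms from the SMILES: 20 C, 4 N, 4 O.
Implicit hydrogens by atom environment:
  7 × C: no H
  5 × C (aromatic): 1 H each → 5
  4 × C: 1 H each → 4
  3 × N: no H
  3 × O: no H
  2 × C: 3 H each → 6
  1 × C: 2 H
  1 × C (aromatic): no H
  1 × N: 2 H
  1 × O: 1 H
  Total hydrogens = 20.
Molecular formula: C20H20N4O4

C20H20N4O4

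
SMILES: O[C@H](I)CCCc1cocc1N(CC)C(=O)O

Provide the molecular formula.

Heavy atoms from the SMILES: 11 C, 1 I, 1 N, 4 O.
Implicit hydrogens by atom environment:
  4 × C: 2 H each → 8
  2 × C (aromatic): 1 H each → 2
  2 × C (aromatic): no H
  2 × O: 1 H each → 2
  1 × C: 3 H
  1 × C: 1 H
  1 × C: no H
  1 × I: no H
  1 × N: no H
  1 × O (aromatic): no H
  1 × O: no H
  Total hydrogens = 16.
Molecular formula: C11H16INO4

C11H16INO4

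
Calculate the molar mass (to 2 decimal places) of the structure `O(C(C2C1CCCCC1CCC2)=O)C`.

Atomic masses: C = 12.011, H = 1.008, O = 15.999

196.29

Molecular formula: C12H20O2.
M = 12×12.011 + 20×1.008 + 2×15.999 = 196.29 g/mol.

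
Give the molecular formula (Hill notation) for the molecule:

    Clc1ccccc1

C6H5Cl

Heavy atoms from the SMILES: 6 C, 1 Cl.
Implicit hydrogens by atom environment:
  5 × C (aromatic): 1 H each → 5
  1 × C (aromatic): no H
  1 × Cl: no H
  Total hydrogens = 5.
Molecular formula: C6H5Cl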